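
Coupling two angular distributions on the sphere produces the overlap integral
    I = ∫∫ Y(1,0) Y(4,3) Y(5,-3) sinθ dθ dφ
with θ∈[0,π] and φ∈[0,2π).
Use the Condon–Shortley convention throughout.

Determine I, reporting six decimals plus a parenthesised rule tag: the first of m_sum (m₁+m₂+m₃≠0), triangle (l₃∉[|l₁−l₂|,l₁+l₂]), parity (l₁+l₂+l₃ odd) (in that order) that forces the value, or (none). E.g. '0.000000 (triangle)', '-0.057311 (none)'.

-0.196426 (none)

m-sum 0 ✓  L=10 even ✓  3≤5≤5 ✓
Π(2lᵢ+1) = 3×9×11 = 297
triangle coeff Δ(1,4,5) = 1/495
Σ_t [0,0]: t=0:+1/576 = 1/576
(3j)²=5/99 [(1 4 5; 0 0 0)], sign=-1
Σ_t [0,0]: t=0:+1/5040 = 1/5040
(3j)²=16/495 [(1 4 5; 0 3 -3)], sign=+1
⇒ 4πI² = 16/33
I = (-1)√(16/33/(4π)) = -0.19642560
No selection rule forces the value: the integral is nonzero (none).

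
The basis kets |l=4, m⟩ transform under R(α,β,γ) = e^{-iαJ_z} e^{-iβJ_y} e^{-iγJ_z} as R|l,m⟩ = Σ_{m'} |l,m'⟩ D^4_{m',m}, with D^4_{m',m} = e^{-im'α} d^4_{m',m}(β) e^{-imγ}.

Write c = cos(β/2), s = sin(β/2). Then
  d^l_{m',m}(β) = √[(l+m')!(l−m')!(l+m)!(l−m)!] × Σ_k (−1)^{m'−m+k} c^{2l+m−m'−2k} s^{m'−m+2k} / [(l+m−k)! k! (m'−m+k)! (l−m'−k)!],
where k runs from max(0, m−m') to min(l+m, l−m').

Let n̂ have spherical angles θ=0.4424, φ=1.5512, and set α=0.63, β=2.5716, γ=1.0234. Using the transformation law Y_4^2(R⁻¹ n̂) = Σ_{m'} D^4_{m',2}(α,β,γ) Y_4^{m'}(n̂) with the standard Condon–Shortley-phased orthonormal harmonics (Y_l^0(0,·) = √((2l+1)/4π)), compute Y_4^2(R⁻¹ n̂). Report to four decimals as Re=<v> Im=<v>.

Re=-0.3428 Im=-0.0676

Need the full column D^4_{m',2} for m'=−4..4 at α=0.6300, β=2.5716, γ=1.0234.
cos(β/2)=0.281154, sin(β/2)=0.959663
d^4_{-4,2}: single k=6 term ⇒ +0.326722;  D = +0.290820+0.148900i
d^4_{-3,2}: k∈[5..6] ⇒ +0.203054 -0.788567 = -0.585513;  D = -0.578330+0.091433i
d^4_{-2,2}: k∈[4..6] ⇒ +0.079495 -0.740937 +0.719364 = +0.057923;  D = +0.040900-0.041015i
d^4_{-1,2}: k∈[3..5] ⇒ +0.021958 -0.383735 +0.894151 = +0.532373;  D = +0.081660-0.526073i
d^4_{0,2}: k∈[2..4] ⇒ +0.004315 -0.134073 +0.585762 = +0.456005;  D = -0.208955-0.405312i
d^4_{1,2}: k∈[1..3] ⇒ +0.000565 -0.032937 +0.255824 = +0.223452;  D = -0.199747-0.100160i
d^4_{2,2}: k∈[0..2] ⇒ +0.000039 -0.005459 +0.079495 = +0.074076;  D = -0.073067+0.012182i
d^4_{3,2}: k∈[0..1] ⇒ -0.000499 +0.017429 = +0.016930;  D = -0.011853+0.012088i
d^4_{4,2}: single k=0 term ⇒ +0.002407;  D = -0.000349+0.002382i
Y_4^{m'}(θ=0.4424,φ=1.5512) and Σ D·Y over m':
  (+0.2908+0.1489i)·(+0.0148+0.0012i)  (-0.5783+0.0914i)·(-0.0052+0.0886i)  (+0.0409-0.0410i)·(-0.2890-0.0113i)  (+0.0817-0.5261i)·(+0.0097-0.4972i)  (-0.2090-0.4053i)·(+0.1951+0.0000i)  (-0.1997-0.1002i)·(-0.0097-0.4972i)  (-0.0731+0.0122i)·(-0.2890+0.0113i)  (-0.0119+0.0121i)·(+0.0052+0.0886i)  (-0.0003+0.0024i)·(+0.0148-0.0012i)
Y_4^2(R⁻¹ n̂) = -0.342797-0.067606i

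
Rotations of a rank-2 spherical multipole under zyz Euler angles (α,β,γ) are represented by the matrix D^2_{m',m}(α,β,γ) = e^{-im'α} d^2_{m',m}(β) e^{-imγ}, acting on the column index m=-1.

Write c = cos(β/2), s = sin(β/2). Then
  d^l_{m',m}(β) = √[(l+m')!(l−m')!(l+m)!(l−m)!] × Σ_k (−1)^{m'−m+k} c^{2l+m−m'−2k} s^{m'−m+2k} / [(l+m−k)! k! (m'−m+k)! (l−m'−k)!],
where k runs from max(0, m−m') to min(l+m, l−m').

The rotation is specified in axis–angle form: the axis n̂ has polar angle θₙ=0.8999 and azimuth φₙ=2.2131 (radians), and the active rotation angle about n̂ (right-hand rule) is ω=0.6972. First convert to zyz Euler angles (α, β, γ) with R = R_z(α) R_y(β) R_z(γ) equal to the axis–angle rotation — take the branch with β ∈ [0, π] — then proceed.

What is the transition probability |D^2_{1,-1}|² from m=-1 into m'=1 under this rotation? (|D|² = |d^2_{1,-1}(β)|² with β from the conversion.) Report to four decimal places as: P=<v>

P=0.0377

Axis–angle → zyz. n̂ = (sinθₙcosφₙ, sinθₙsinφₙ, cosθₙ) = (-0.469208, +0.627174, +0.621688), ω = 0.6972.
R = I cosω + sinω [n̂]ₓ + (1−cosω) n̂n̂ᵀ gives
  R = [+0.818018, -0.467841, +0.334621; +0.330498, +0.858433, +0.392254; -0.470762, -0.210279, +0.856835]
β = atan2(√(R₁₃²+R₂₃²), R₃₃) = 0.541698; α = atan2(R₂₃, R₁₃) mod 2π = 0.864520; γ = atan2(R₃₂, −R₃₁) mod 2π = 5.863098
First d^2_{1,-1}(β=0.5417), then the phase factors e^{-i(1)α} and e^{-i(-1)γ}:
c=cos(0.541698/2)=0.963544, s=sin(0.541698/2)=0.267549; N=√[6·1·1·6]=6.000000
k: max(0,(-1)−(1))=0 … min(2+(-1),2−(1))=1
  k=0: (−1)^2·6.0000/(2)·0.9635^2·0.2675^2 = +0.199376
  k=1: (−1)^3·6.0000/(6)·0.9635^0·0.2675^4 = -0.005124
d^2_{1,-1}(0.5417) = +0.199376 -0.005124 = +0.194252
|D^2_{1,-1}|² = |d^2_{1,-1}(β)|² = (+0.194252)² = 0.037734 (the z-rotation phases have unit modulus)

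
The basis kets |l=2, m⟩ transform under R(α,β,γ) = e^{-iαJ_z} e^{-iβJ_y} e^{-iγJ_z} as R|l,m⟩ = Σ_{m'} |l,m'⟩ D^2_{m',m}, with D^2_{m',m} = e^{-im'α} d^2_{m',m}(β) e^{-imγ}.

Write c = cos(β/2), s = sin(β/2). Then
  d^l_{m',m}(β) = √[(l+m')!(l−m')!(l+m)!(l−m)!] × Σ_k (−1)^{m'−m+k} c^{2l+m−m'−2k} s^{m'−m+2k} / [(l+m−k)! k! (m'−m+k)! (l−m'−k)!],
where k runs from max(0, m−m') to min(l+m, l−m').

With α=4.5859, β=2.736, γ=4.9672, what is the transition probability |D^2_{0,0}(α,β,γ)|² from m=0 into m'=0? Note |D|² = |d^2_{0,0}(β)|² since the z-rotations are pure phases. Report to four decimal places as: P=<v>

P=0.5875

D^2_{0,0}(4.5859,2.7360,4.9672) = e^{-i·0·4.5859}·d^2_{0,0}(2.7360)·e^{-i·0·4.9672}. Compute d first:
Half-angle: c=0.201409, s=0.979507. N=√(2·2·2·2)=4.000000
k: max(0,(0)−(0))=0 … min(2+(0),2−(0))=2
  k=0: (−1)^0·4.0000/(4)·0.2014^4·0.9795^0 = +0.001646
  k=1: (−1)^1·4.0000/(1)·0.2014^2·0.9795^2 = -0.155680
  k=2: (−1)^2·4.0000/(4)·0.2014^0·0.9795^4 = +0.920514
d^2_{0,0}(2.7360) = +0.001646 -0.155680 +0.920514 = +0.766480
|D^2_{0,0}|² = |d^2_{0,0}(β)|² = (+0.766480)² = 0.587491 (the z-rotation phases have unit modulus)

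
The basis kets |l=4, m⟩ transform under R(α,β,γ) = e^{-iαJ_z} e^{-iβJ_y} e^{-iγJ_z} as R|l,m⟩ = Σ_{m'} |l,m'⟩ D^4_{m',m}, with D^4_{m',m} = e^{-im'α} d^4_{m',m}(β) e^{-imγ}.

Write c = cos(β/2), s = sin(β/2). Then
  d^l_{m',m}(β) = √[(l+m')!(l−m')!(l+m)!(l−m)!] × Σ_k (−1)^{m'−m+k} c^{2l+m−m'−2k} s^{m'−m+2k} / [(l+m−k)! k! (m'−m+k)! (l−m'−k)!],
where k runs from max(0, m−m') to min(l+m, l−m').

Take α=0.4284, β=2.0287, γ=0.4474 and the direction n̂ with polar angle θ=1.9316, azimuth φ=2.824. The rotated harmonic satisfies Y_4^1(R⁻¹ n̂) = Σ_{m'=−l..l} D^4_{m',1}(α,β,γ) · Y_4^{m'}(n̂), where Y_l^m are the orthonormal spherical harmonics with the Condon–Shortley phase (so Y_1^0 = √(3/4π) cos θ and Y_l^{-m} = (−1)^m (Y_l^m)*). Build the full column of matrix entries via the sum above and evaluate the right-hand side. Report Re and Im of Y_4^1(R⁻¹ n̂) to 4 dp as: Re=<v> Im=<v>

Need the full column D^4_{m',1} for m'=−4..4 at α=0.4284, β=2.0287, γ=0.4474.
cos(β/2)=0.528172, sin(β/2)=0.849137
d^4_{-4,1}: single k=5 term ⇒ +0.486755;  D = +0.145982+0.464348i
d^4_{-3,1}: k∈[4..5] ⇒ +0.535220 -0.830021 = -0.294801;  D = -0.197251-0.219088i
d^4_{-2,1}: k∈[3..5] ⇒ +0.355898 -1.379819 +0.713276 = -0.310645;  D = -0.284974-0.123655i
d^4_{-1,1}: k∈[2..5] ⇒ +0.156534 -1.213765 +1.568591 -0.270286 = +0.241074;  D = +0.241031-0.004580i
d^4_{0,1}: k∈[1..4] ⇒ +0.043543 -0.675269 +1.745349 -0.751859 = +0.361764;  D = +0.326157-0.156507i
d^4_{1,1}: k∈[0..3] ⇒ +0.006056 -0.234801 +1.213765 -1.045728 = -0.060707;  D = -0.038876+0.046626i
d^4_{2,1}: k∈[0..2] ⇒ -0.041309 +0.533847 -0.919880 = -0.427341;  D = -0.112583+0.412244i
d^4_{3,1}: k∈[0..1] ⇒ +0.124245 -0.535220 = -0.410975;  D = +0.066208+0.405607i
d^4_{4,1}: single k=0 term ⇒ -0.188324;  D = +0.104808+0.156464i
Y_4^{m'}(θ=1.9316,φ=2.824) and Σ D·Y over m':
  (+0.1460+0.4643i)·(+0.1003+0.3239i)  (-0.1973-0.2191i)·(+0.2097+0.2950i)  (-0.2850-0.1237i)·(-0.0301-0.0222i)  (+0.2410-0.0046i)·(-0.3158-0.1038i)  (+0.3262-0.1565i)·(-0.0206+0.0000i)  (-0.0389+0.0466i)·(+0.3158-0.1038i)  (-0.1126+0.4122i)·(-0.0301+0.0222i)  (+0.0662+0.4056i)·(-0.2097+0.2950i)  (+0.1048+0.1565i)·(+0.1003-0.3239i)
Y_4^1(R⁻¹ n̂) = -0.275518-0.100452i

Re=-0.2755 Im=-0.1005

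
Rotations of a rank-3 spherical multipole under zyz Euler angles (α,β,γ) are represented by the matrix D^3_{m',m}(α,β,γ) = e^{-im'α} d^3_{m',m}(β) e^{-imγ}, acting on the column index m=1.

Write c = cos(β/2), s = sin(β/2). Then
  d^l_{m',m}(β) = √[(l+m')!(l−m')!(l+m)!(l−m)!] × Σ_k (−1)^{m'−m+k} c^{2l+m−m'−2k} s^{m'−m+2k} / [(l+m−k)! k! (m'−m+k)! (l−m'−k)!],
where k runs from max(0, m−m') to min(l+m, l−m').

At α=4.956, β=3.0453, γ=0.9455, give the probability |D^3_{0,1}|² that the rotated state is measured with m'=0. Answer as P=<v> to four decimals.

P=0.0271

D^3_{0,1}(4.9560,3.0453,0.9455) = e^{-i·0·4.9560}·d^3_{0,1}(3.0453)·e^{-i·1·0.9455}. Compute d first:
c=cos(3.045300/2)=0.048128, s=sin(3.045300/2)=0.998841; N=√[6·6·24·2]=41.569219
Admissible k: 1..3 (factorial args all ≥0)
  k=1: (−1)^0·41.5692/(12)·0.0481^5·0.9988^1 = +0.000001
  k=2: (−1)^1·41.5692/(4)·0.0481^3·0.9988^3 = -0.001154
  k=3: (−1)^2·41.5692/(12)·0.0481^1·0.9988^5 = +0.165756
d^3_{0,1}(3.0453) = +0.000001 -0.001154 +0.165756 = +0.164602
|D^3_{0,1}|² = |d^3_{0,1}(β)|² = (+0.164602)² = 0.027094 (the z-rotation phases have unit modulus)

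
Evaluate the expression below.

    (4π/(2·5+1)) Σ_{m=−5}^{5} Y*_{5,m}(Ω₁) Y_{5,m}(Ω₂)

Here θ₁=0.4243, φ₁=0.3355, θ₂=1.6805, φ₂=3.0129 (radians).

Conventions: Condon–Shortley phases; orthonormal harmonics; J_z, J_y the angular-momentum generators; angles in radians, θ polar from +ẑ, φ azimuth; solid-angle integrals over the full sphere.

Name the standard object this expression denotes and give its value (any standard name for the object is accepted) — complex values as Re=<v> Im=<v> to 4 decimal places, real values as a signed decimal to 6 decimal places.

Legendre polynomial (addition theorem), -0.161974

This sum is the spherical-harmonic addition theorem: it equals the Legendre polynomial P_l(cos γ) of the angle γ between the two directions.
Term-by-term m-sum for l=5 (normalisation 4π/11 = 1.142397):
  term(m=-5) = +0.001685-0.001808i   from Y*(Ω₁)=-0.000585+0.005457i, Y(Ω₂)=-0.360289-0.270195i
  term(m=-4) = +0.001700-0.005782i   from Y*(Ω₁)=+0.008714+0.037420i, Y(Ω₂)=-0.136533-0.077229i
  term(m=-3) = +0.008397+0.046618i   from Y*(Ω₁)=+0.083583+0.132053i, Y(Ω₂)=+0.280781+0.114131i
  term(m=-2) = +0.041342+0.055247i   from Y*(Ω₁)=+0.305789+0.242761i, Y(Ω₂)=+0.170912+0.044988i
  term(m=-1) = -0.120936-0.060550i   from Y*(Ω₁)=+0.480295+0.167470i, Y(Ω₂)=-0.263694-0.034124i
  term(m=+0) = -0.006161+0.000000i   from Y*(Ω₁)=+0.033956-0.000000i, Y(Ω₂)=-0.181435+0.000000i
  term(m=+1) = -0.120936+0.060550i   from Y*(Ω₁)=-0.480295+0.167470i, Y(Ω₂)=+0.263694-0.034124i
  term(m=+2) = +0.041342-0.055247i   from Y*(Ω₁)=+0.305789-0.242761i, Y(Ω₂)=+0.170912-0.044988i
  term(m=+3) = +0.008397-0.046618i   from Y*(Ω₁)=-0.083583+0.132053i, Y(Ω₂)=-0.280781+0.114131i
  term(m=+4) = +0.001700+0.005782i   from Y*(Ω₁)=+0.008714-0.037420i, Y(Ω₂)=-0.136533+0.077229i
  term(m=+5) = +0.001685+0.001808i   from Y*(Ω₁)=+0.000585+0.005457i, Y(Ω₂)=+0.360289-0.270195i
Total Σ_m = -0.141784+0.000000i. Multiply by 1.142397: -0.161974+0.000000i. P_5(cos γ) = -0.161974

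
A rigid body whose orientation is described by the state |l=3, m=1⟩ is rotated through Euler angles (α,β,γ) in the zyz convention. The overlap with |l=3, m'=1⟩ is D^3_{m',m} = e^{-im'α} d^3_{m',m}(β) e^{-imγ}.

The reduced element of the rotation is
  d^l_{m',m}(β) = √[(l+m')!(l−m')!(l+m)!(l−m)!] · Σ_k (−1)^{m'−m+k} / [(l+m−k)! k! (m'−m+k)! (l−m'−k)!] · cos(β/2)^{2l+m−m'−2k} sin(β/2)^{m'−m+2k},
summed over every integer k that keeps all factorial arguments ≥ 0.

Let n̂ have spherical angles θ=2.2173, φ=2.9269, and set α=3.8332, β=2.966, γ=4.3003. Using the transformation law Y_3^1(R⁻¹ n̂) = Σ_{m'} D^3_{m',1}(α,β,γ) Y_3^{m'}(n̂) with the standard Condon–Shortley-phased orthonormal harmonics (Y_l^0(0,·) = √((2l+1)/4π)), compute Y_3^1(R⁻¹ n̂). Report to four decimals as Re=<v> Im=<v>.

Need the full column D^3_{m',1} for m'=−3..3 at α=3.8332, β=2.9660, γ=4.3003.
cos(β/2)=0.087684, sin(β/2)=0.996148
d^3_{-3,1}: single k=4 term ⇒ +0.029321;  D = +0.017854+0.023259i
d^3_{-2,1}: k∈[3..4] ⇒ +0.004215 -0.271981 = -0.267766;  D = +0.261046+0.059612i
d^3_{-1,1}: k∈[2..4] ⇒ +0.000352 -0.060565 +0.977112 = +0.916898;  D = +0.818678-0.412878i
d^3_{0,1}: k∈[1..3] ⇒ +0.000018 -0.006925 +0.297940 = +0.291033;  D = -0.116566+0.266669i
d^3_{1,1}: k∈[0..2] ⇒ +0.000000 -0.000469 +0.045424 = +0.044955;  D = -0.012403-0.043210i
d^3_{2,1}: k∈[0..1] ⇒ -0.000016 +0.004215 = +0.004198;  D = +0.003466+0.002369i
d^3_{3,1}: single k=0 term ⇒ +0.000227;  D = -0.000226+0.000021i
Y_3^{m'}(θ=2.2173,φ=2.9269) and Σ D·Y over m':
  (+0.0179+0.0233i)·(-0.1697-0.1274i)  (+0.2610+0.0596i)·(-0.3566-0.1633i)  (+0.8187-0.4129i)·(-0.2053-0.0448i)  (-0.1166+0.2667i)·(+0.2665+0.0000i)  (-0.0124-0.0432i)·(+0.2053-0.0448i)  (+0.0035+0.0024i)·(-0.3566+0.1633i)  (-0.0002+0.0000i)·(+0.1697-0.1274i)
Y_3^1(R⁻¹ n̂) = -0.307161+0.040511i

Re=-0.3072 Im=0.0405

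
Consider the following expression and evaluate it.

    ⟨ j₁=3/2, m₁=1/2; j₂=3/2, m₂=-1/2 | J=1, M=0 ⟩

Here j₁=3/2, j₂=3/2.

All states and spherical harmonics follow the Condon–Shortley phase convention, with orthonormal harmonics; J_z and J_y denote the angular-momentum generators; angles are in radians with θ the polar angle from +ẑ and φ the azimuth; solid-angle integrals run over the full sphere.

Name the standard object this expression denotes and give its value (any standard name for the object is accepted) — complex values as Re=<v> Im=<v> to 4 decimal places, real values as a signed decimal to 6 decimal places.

Clebsch–Gordan coefficient, −√(1/20) ≈ -0.223607

This is a Clebsch–Gordan (vector-coupling) coefficient.
j₁+j₂−J=2  J+j₁−j₂=1  J−j₁+j₂=1  j₁+j₂+J+1=5
(j₁±m₁, j₂±m₂, J±M) = (2,1,1,2,1,1)
P² = 1/5
sum k=0..1:
  [0] +1/2 = 1/2
  [1] −1/1 = -1
S = -1/2
C² = P²·S² = 1/20 ; C = -0.223607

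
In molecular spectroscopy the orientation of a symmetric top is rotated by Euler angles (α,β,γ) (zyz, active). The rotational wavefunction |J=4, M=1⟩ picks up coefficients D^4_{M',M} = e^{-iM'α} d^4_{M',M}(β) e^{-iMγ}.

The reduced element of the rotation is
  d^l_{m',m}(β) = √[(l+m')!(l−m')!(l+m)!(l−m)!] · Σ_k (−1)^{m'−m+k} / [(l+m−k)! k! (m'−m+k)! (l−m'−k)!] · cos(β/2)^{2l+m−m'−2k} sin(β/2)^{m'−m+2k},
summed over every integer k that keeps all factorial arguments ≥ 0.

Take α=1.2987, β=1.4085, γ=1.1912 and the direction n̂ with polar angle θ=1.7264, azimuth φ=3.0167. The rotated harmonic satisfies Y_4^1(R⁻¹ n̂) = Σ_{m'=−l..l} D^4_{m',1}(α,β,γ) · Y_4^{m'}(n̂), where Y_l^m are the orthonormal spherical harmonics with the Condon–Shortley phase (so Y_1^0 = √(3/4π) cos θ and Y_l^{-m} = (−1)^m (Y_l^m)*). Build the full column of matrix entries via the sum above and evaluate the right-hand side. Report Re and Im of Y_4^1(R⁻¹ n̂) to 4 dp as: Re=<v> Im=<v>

Re=-0.2129 Im=-0.0539

Need the full column D^4_{m',1} for m'=−4..4 at α=1.2987, β=1.4085, γ=1.1912.
cos(β/2)=0.762097, sin(β/2)=0.647462
d^4_{-4,1}: single k=5 term ⇒ +0.376876;  D = -0.245314-0.286106i
d^4_{-3,1}: k∈[4..5] ⇒ +0.784186 -0.339609 = +0.444578;  D = -0.402856+0.188032i
d^4_{-2,1}: k∈[3..5] ⇒ +0.986759 -1.068343 +0.154223 = +0.072639;  D = +0.011902+0.071657i
d^4_{-1,1}: k∈[2..5] ⇒ +0.821281 -1.778367 +0.641800 -0.030883 = -0.346169;  D = -0.344170-0.037142i
d^4_{0,1}: k∈[1..4] ⇒ +0.432317 -1.872243 +1.351358 -0.162565 = -0.251133;  D = -0.093056+0.233256i
d^4_{1,1}: k∈[0..3] ⇒ +0.113785 -1.231922 +1.778367 -0.427867 = +0.232363;  D = -0.184742-0.140936i
d^4_{2,1}: k∈[0..2] ⇒ -0.410132 +1.480138 -0.712228 = +0.357778;  D = -0.285468+0.215669i
d^4_{3,1}: k∈[0..1] ⇒ +0.651872 -0.784186 = -0.132314;  D = -0.048452-0.123124i
d^4_{4,1}: single k=0 term ⇒ -0.522144;  D = -0.519386+0.053590i
Y_4^{m'}(θ=1.7264,φ=3.0167) and Σ D·Y over m':
  (-0.2453-0.2861i)·(+0.3700+0.2019i)  (-0.4029+0.1880i)·(+0.1741+0.0684i)  (+0.0119+0.0717i)·(-0.2632-0.0671i)  (-0.3442-0.0371i)·(-0.2035-0.0256i)  (-0.0931+0.2333i)·(+0.2433+0.0000i)  (-0.1847-0.1409i)·(+0.2035-0.0256i)  (-0.2855+0.2157i)·(-0.2632+0.0671i)  (-0.0485-0.1231i)·(-0.1741+0.0684i)  (-0.5194+0.0536i)·(+0.3700-0.2019i)
Y_4^1(R⁻¹ n̂) = -0.212900-0.053868i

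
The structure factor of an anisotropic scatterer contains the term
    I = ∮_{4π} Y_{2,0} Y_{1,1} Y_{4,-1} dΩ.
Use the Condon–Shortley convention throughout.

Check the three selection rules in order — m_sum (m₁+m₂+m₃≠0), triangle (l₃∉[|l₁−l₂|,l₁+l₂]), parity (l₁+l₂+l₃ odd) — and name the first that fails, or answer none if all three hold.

triangle

Σmᵢ = 0  ✓
l₃∈[|l₁−l₂|,l₁+l₂]=[1,3] required, l₃=4 fails  ✗
Σlᵢ = 7 ⇒ odd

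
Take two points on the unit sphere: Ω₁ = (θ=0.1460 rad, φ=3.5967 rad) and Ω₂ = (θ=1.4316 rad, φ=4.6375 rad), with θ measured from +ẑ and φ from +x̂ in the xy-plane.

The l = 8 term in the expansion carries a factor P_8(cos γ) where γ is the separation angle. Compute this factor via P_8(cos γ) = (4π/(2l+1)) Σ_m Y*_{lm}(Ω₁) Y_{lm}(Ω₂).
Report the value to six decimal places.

-0.063485

Expand P_8 via completeness: Σ_{m} conj(Y_{8,m}) at Ω₁ times Y_{8,m} at Ω₂ —
  [-8]  conj(Y_{8,-8})(Ω₁) = -0.00000 - 0.00000j ; Y_{8,-8}(Ω₂) = 0.39382 + 0.26891j ; Δ = -0.00000 - 0.00000j
  [-7]  conj(Y_{8,-7})(Ω₁) = 0.00000 + 0.00000j ; Y_{8,-7}(Ω₂) = 0.13377 - 0.23136j ; Δ = 0.00000 - 0.00000j
  [-6]  conj(Y_{8,-6})(Ω₁) = -0.00004 + 0.00002j ; Y_{8,-6}(Ω₂) = 0.22749 + 0.10970j ; Δ = -0.00001 - 0.00000j
  [-5]  conj(Y_{8,-5})(Ω₁) = 0.00040 - 0.00047j ; Y_{8,-5}(Ω₂) = 0.10657 - 0.27119j ; Δ = -0.00008 - 0.00016j
  [-4]  conj(Y_{8,-4})(Ω₁) = -0.00142 + 0.00555j ; Y_{8,-4}(Ω₂) = 0.16278 + 0.05027j ; Δ = -0.00051 + 0.00083j
  [-3]  conj(Y_{8,-3})(Ω₁) = -0.00810 - 0.03886j ; Y_{8,-3}(Ω₂) = 0.06592 - 0.28847j ; Δ = -0.01174 - 0.00023j
  [-2]  conj(Y_{8,-2})(Ω₁) = 0.11897 + 0.15310j ; Y_{8,-2}(Ω₂) = 0.13034 + 0.01967j ; Δ = 0.01249 + 0.02230j
  [-1]  conj(Y_{8,-1})(Ω₁) = -0.53161 - 0.26016j ; Y_{8,-1}(Ω₂) = 0.02216 - 0.29533j ; Δ = -0.08861 + 0.15124j
  [+0]  conj(Y_{8,0})(Ω₁) = 0.75751 + 0.00000j ; Y_{8,0}(Ω₂) = 0.12019 + 0.00000j ; Δ = 0.09105 + 0.00000j
  [+1]  conj(Y_{8,1})(Ω₁) = 0.53161 - 0.26016j ; Y_{8,1}(Ω₂) = -0.02216 - 0.29533j ; Δ = -0.08861 - 0.15124j
  [+2]  conj(Y_{8,2})(Ω₁) = 0.11897 - 0.15310j ; Y_{8,2}(Ω₂) = 0.13034 - 0.01967j ; Δ = 0.01249 - 0.02230j
  [+3]  conj(Y_{8,3})(Ω₁) = 0.00810 - 0.03886j ; Y_{8,3}(Ω₂) = -0.06592 - 0.28847j ; Δ = -0.01174 + 0.00023j
  [+4]  conj(Y_{8,4})(Ω₁) = -0.00142 - 0.00555j ; Y_{8,4}(Ω₂) = 0.16278 - 0.05027j ; Δ = -0.00051 - 0.00083j
  [+5]  conj(Y_{8,5})(Ω₁) = -0.00040 - 0.00047j ; Y_{8,5}(Ω₂) = -0.10657 - 0.27119j ; Δ = -0.00008 + 0.00016j
  [+6]  conj(Y_{8,6})(Ω₁) = -0.00004 - 0.00002j ; Y_{8,6}(Ω₂) = 0.22749 - 0.10970j ; Δ = -0.00001 + 0.00000j
  [+7]  conj(Y_{8,7})(Ω₁) = -0.00000 + 0.00000j ; Y_{8,7}(Ω₂) = -0.13377 - 0.23136j ; Δ = 0.00000 + 0.00000j
  [+8]  conj(Y_{8,8})(Ω₁) = -0.00000 + 0.00000j ; Y_{8,8}(Ω₂) = 0.39382 - 0.26891j ; Δ = -0.00000 + 0.00000j
Accumulated sum -0.08588 - 0.00000j; after 4π/(2l+1) scaling, -0.06348 - 0.00000j ⇒ P_8 = -0.063485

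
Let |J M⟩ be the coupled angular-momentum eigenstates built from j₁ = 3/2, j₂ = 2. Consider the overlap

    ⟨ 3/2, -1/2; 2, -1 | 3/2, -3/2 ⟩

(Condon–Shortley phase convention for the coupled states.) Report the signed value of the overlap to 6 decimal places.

triangle: 2!×1!×2!/6! = 4/720
(j±m)!: 1!×2!×1!×3!×0!×3! = 72
prefactor² = (2J+1)×Δ×N² = 8/5
  k=1: −1/(1!×1!×1!×0!×0!×2!) = -1/2
Σ = -1/2  ⇒  CG² = 8/5×(-1/2)² = 2/5
CG = −√(2/5) = -0.632456

-0.632456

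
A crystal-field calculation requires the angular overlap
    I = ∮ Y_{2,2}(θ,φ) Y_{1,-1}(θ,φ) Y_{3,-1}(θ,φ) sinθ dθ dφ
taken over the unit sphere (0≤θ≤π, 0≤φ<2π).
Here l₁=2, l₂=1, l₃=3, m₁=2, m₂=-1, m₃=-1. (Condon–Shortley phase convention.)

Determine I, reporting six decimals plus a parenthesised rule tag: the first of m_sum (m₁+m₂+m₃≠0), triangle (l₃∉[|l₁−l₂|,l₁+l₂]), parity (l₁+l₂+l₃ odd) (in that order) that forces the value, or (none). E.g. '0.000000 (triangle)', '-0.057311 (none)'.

Rules hold: Σm=0, L=6 even, 1≤3≤3.
N = 5·3·7 = 105
Δ = 0!·4!·2!/7! = 1/105
Racah Σ t=0..0: t=0:+1/4 = 1/4
⇒ 3j(2 1 3; 0 0 0)² = 3/35, sgn -1
Racah Σ t=0..0: t=0:+1/48 = 1/48
⇒ 3j(2 1 3; 2 -1 -1)² = 1/105, sgn +1
4πI² = N·(3j₀)²·(3jₘ)² = 3/35
I = -1·√(0.0857143/4π) = -0.08258890
No selection rule forces the value: the integral is nonzero (none).

-0.082589 (none)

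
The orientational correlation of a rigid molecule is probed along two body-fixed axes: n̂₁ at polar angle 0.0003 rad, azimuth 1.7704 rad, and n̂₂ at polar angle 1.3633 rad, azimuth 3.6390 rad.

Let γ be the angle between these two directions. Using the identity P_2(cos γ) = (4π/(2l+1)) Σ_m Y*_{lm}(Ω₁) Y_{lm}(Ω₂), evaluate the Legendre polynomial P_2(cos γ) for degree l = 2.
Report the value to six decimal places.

Expand P_2 via completeness: Σ_{m} conj(Y_{2,m}) at Ω₁ times Y_{2,m} at Ω₂ —
  term(m=-2) = -0.00000 + 0.00000j   from Y*(Ω₁)=-0.00000 - 0.00000j, Y(Ω₂)=0.20146 - 0.31020j
  term(m=-1) = -0.00001 - 0.00003j   from Y*(Ω₁)=-0.00005 + 0.00023j, Y(Ω₂)=-0.13687 + 0.07431j
  term(m=+0) = -0.17361 + 0.00000j   from Y*(Ω₁)=0.63078 + 0.00000j, Y(Ω₂)=-0.27524 + 0.00000j
  term(m=+1) = -0.00001 + 0.00003j   from Y*(Ω₁)=0.00005 + 0.00023j, Y(Ω₂)=0.13687 + 0.07431j
  term(m=+2) = -0.00000 - 0.00000j   from Y*(Ω₁)=-0.00000 + 0.00000j, Y(Ω₂)=0.20146 + 0.31020j
Accumulated sum -0.17364 + 0.00000j; after 4π/(2l+1) scaling, -0.43639 + 0.00000j ⇒ P_2 = -0.436393

-0.436393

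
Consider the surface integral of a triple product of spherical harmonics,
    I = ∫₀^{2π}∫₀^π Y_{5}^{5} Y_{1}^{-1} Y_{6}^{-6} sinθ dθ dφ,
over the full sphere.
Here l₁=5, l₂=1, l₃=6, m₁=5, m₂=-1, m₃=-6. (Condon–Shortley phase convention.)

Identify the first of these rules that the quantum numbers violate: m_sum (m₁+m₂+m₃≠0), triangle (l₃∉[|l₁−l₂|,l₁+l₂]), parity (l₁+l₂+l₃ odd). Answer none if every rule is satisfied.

Σmᵢ = -2  ✗
l₃∈[|l₁−l₂|,l₁+l₂]=[4,6], have l₃=6
Σlᵢ = 12 ⇒ even

m_sum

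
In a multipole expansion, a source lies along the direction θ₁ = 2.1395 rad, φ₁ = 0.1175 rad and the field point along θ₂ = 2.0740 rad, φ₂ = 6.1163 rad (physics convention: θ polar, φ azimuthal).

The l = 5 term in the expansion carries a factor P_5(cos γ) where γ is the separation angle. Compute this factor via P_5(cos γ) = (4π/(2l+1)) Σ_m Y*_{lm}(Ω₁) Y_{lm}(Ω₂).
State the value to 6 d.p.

Summing Y*_{l m}(θ₁,φ₁)·Y_{l m}(θ₂,φ₂) over m ∈ [−5, 5]; prefactor 4π/(2·5+1) = 1.142397:
  m=-5: (0.164075, 0.109265) × (0.160834, 0.177432) = (0.007002, 0.046686)  (running Σ = (0.007002, 0.046686))
  m=-4: (-0.355222, -0.180441) × (-0.327387, -0.258066) = (0.069729, 0.150745)  (running Σ = (0.076731, 0.197430))
  m=-3: (0.312750, 0.115050) × (0.223004, 0.122018) = (0.055707, 0.063818)  (running Σ = (0.132438, 0.261248))
  m=-2: (0.081876, 0.019603) × (0.179174, 0.062127) = (0.013452, 0.008599)  (running Σ = (0.145890, 0.269847))
  m=-1: (-0.346789, -0.040936) × (-0.309893, -0.052202) = (0.105330, 0.030789)  (running Σ = (0.251220, 0.300636))
  m=0: (0.000161, -0.000000) × (-0.120042, 0.000000) = (-0.000019, 0.000000)  (running Σ = (0.251201, 0.300636))
  m=1: (0.346789, -0.040936) × (0.309893, -0.052202) = (0.105330, -0.030789)  (running Σ = (0.356531, 0.269847))
  m=2: (0.081876, -0.019603) × (0.179174, -0.062127) = (0.013452, -0.008599)  (running Σ = (0.369983, 0.261248))
  m=3: (-0.312750, 0.115050) × (-0.223004, 0.122018) = (0.055707, -0.063818)  (running Σ = (0.425690, 0.197430))
  m=4: (-0.355222, 0.180441) × (-0.327387, 0.258066) = (0.069729, -0.150745)  (running Σ = (0.495419, 0.046686))
  m=5: (-0.164075, 0.109265) × (-0.160834, 0.177432) = (0.007002, -0.046686)  (running Σ = (0.502421, 0.000000))
Σ over m = (0.502421, 0.000000); ×(4π/11) → (0.573965, 0.000000). Real part: 0.573965

0.573965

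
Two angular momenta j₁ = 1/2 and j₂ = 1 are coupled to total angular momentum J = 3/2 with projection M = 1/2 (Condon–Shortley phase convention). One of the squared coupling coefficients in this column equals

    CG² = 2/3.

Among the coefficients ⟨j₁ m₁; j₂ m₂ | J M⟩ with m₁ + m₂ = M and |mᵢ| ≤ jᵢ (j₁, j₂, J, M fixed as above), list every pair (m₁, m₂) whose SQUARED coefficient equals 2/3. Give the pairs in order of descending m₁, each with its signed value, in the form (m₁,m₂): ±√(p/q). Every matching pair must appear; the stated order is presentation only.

(1/2,0): +√(2/3)

Admissible pairs with m₁+m₂ = M = 1/2: (-1/2,1), (1/2,0)
  (m₁,m₂)=(1/2,0): CG² = 2/3, CG = +√(2/3)   ← matches the target
  (m₁,m₂)=(-1/2,1): CG² = 1/3, CG = +√(1/3)
Pairs with CG² = 2/3: (1/2,0): +√(2/3)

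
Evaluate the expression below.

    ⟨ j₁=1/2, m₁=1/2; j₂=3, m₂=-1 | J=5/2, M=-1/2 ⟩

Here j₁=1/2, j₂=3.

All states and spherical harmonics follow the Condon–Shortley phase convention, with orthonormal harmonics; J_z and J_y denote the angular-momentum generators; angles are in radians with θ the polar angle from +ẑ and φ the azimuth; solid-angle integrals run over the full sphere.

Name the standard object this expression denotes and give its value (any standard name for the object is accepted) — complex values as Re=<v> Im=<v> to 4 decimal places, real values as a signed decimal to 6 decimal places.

This is a Clebsch–Gordan (vector-coupling) coefficient.
j₁+j₂−J=1  J+j₁−j₂=0  J−j₁+j₂=5  j₁+j₂+J+1=7
(j₁±m₁, j₂±m₂, J±M) = (1,0,2,4,2,3)
P² = 576/7
sum k=0..0:
  [0] +1/12 = 1/12
S = 1/12
C² = P²·S² = 4/7 ; C = +0.755929

Clebsch–Gordan coefficient, +√(4/7) ≈ +0.755929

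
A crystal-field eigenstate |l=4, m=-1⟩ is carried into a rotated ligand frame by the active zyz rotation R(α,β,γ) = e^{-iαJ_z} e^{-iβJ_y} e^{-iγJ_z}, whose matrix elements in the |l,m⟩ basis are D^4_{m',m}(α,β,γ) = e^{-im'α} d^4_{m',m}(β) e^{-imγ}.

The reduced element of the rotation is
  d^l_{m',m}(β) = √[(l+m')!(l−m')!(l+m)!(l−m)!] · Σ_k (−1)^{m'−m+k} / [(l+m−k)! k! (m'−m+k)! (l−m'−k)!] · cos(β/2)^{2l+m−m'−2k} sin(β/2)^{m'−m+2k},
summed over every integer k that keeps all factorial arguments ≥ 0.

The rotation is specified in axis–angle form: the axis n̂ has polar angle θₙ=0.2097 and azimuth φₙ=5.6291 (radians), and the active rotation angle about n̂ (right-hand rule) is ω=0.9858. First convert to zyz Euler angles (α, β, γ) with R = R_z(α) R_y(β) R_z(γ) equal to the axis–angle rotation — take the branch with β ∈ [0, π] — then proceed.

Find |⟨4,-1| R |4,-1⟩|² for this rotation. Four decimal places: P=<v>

Axis–angle → zyz. n̂ = (sinθₙcosφₙ, sinθₙsinφₙ, cosθₙ) = (+0.165202, -0.126655, +0.978093), ω = 0.9858.
R = I cosω + sinω [n̂]ₓ + (1−cosω) n̂n̂ᵀ gives
  R = [+0.564418, -0.824820, -0.033237; +0.806081, +0.559380, -0.193205; +0.177952, +0.082257, +0.980595]
β = atan2(√(R₁₃²+R₂₃²), R₃₃) = 0.197322; α = atan2(R₂₃, R₁₃) mod 2π = 4.542027; γ = atan2(R₃₂, −R₃₁) mod 2π = 2.708605
Split into d^4_{-1,-1}(β=0.1973) × two z-phases.
Half-angle: c=0.995137, s=0.098501. N=√(6·120·6·120)=720.000000
k: max(0,(-1)−(-1))=0 … min(4+(-1),4−(-1))=3
  k=0: (−1)^0·720.0000/(720)·0.9951^8·0.0985^0 = +0.961752
  k=1: (−1)^1·720.0000/(48)·0.9951^6·0.0985^2 = -0.141341
  k=2: (−1)^2·720.0000/(24)·0.9951^4·0.0985^4 = +0.002770
  k=3: (−1)^3·720.0000/(72)·0.9951^2·0.0985^6 = -0.000009
d^4_{-1,-1}(0.1973) = +0.961752 -0.141341 +0.002770 -0.000009 = +0.823171
|D^4_{-1,-1}|² = |d^4_{-1,-1}(β)|² = (+0.823171)² = 0.677611 (the z-rotation phases have unit modulus)

P=0.6776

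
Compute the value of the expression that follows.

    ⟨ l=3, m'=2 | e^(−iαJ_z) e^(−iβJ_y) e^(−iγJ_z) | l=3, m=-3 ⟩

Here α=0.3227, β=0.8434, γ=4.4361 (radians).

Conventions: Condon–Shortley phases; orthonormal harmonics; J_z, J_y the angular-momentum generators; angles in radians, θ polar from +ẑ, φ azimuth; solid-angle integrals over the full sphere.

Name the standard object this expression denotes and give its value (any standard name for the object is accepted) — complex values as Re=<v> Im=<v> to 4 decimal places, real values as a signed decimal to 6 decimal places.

This is a Wigner D-matrix element — the rotation-matrix element ⟨l m'| R(α,β,γ) |l m⟩ in the angular-momentum basis.
D^3_{2,-3}(0.3227,0.8434,4.4361) = e^{-i·2·0.3227}·d^3_{2,-3}(0.8434)·e^{-i·-3·4.4361}. Compute d first:
Half-angle: c=0.912394, s=0.409312. N=√(120·1·1·720)=293.938769
Admissible k: 0..0 (factorial args all ≥0)
  k=0: (−1)^5·293.9388/(120)·0.9124^1·0.4093^5 = -0.025676
d^3_{2,-3}(0.8434) = -0.025676
Phases: e^{-i·(2)·0.3227}=+0.798859-0.601518i, e^{-i·(-3)·4.4361}=+0.737166+0.675711i ⇒ D=-0.025557-0.002475i

Wigner D-matrix element, Re=-0.0256 Im=-0.0025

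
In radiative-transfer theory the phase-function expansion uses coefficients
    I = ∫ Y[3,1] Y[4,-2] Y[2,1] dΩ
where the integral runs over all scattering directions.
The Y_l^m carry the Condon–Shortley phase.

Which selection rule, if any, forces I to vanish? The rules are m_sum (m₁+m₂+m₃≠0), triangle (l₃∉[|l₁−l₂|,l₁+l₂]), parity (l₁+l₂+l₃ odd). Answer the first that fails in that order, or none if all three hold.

azimuthal sum: 1 − 2 + 1 = 0  ✓
1 ≤ 2 ≤ 7 (triangle on l)  ✓
L = 3 + 4 + 2 = 9 (odd)  ✗

parity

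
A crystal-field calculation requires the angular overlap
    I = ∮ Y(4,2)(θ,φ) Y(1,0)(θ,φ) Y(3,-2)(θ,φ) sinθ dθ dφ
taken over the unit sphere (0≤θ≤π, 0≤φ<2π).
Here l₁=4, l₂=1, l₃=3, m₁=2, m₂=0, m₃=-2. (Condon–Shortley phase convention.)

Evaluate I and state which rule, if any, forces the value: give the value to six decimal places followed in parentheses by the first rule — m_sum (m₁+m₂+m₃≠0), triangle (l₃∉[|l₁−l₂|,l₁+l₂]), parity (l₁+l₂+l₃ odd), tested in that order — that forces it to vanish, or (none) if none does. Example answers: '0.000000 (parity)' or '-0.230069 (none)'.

0.213244 (none)

m-sum 0 ✓  L=8 even ✓  3≤3≤5 ✓
Π(2lᵢ+1) = 9×3×7 = 189
triangle coeff Δ(4,1,3) = 1/252
Σ_t [1,1]: t=1:−1/36 = -1/36
(3j)²=4/63 [(4 1 3; 0 0 0)], sign=+1
Σ_t [1,1]: t=1:−1/120 = -1/120
(3j)²=1/21 [(4 1 3; 2 0 -2)], sign=+1
⇒ 4πI² = 4/7
I = (+1)√(4/7/(4π)) = 0.21324362
No selection rule forces the value: the integral is nonzero (none).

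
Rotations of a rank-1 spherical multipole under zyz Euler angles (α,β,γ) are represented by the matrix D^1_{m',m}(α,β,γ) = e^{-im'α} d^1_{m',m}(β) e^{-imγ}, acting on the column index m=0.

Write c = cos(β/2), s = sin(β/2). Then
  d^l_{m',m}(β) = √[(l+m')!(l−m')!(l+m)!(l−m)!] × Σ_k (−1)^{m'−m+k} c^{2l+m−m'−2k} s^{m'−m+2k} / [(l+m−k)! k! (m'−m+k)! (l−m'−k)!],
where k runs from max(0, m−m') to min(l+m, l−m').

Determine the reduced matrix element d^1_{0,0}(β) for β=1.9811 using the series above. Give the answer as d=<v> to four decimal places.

d=-0.3989

d^1_{0,0}(β=1.9811) via the finite sum:
Half-angle: c=0.548230, s=0.836328. N=√(1·1·1·1)=1.000000
The bounds max(0,m−m')=0 and min(l+m,l−m')=1 give 2 terms
  k=0: (−1)^0·1.0000/(1)·0.5482^2·0.8363^0 = +0.300556
  k=1: (−1)^1·1.0000/(1)·0.5482^0·0.8363^2 = -0.699444
d^1_{0,0}(1.9811) = +0.300556 -0.699444 = -0.398888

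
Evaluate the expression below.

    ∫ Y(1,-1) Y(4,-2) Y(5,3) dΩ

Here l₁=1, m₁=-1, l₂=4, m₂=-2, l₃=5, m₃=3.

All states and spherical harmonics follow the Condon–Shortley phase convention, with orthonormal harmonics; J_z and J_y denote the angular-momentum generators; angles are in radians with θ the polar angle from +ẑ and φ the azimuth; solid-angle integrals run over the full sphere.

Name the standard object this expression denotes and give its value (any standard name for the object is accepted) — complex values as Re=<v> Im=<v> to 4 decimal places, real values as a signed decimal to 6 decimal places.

Gaunt coefficient, -0.259847

This is a Gaunt coefficient — the integral of a triple product of spherical harmonics over the sphere.
Checks pass: Σm=0; 10 even; l₃=5∈[3,5].
(2·1+1)(2·4+1)(2·5+1) = 297
Δ: 0! 2! 8! / 11! → 1/495
sum: t=0:+1/576 = 1/576
3j²(1 4 5; 0 0 0) = Δ·Π!·Σ² = 5/99  (sign -1)
sum: t=0:+1/2880 = 1/2880
3j²(1 4 5; -1 -2 3) = Δ·Π!·Σ² = 28/495  (sign +1)
combine: 4πI² = 297·5/99·28/495 = 28/33
take √, sign -1: I = -0.25984664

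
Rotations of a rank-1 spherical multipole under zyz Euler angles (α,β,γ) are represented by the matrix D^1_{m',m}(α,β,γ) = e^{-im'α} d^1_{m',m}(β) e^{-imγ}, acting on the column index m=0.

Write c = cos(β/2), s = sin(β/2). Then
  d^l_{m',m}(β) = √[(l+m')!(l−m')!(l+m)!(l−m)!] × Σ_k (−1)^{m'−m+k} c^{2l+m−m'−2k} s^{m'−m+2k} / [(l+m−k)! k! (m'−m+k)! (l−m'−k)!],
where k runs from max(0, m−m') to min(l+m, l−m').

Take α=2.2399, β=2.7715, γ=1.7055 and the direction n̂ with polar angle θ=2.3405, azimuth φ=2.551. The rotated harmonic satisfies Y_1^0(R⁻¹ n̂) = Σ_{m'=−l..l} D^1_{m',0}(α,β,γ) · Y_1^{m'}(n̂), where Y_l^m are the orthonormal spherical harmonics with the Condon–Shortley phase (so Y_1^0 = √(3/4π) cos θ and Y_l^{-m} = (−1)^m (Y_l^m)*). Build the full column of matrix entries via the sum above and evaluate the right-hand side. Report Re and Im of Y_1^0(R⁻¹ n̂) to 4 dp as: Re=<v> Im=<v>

Re=0.4378 Im=0.0000

Need the full column D^1_{m',0} for m'=−1..1 at α=2.2399, β=2.7715, γ=1.7055.
cos(β/2)=0.183992, sin(β/2)=0.982928
d^1_{-1,0}: single k=1 term ⇒ +0.255762;  D = -0.158645+0.200614i
d^1_{0,0}: k∈[0..1] ⇒ +0.033853 -0.966147 = -0.932294;  D = -0.932294+0.000000i
d^1_{1,0}: single k=0 term ⇒ -0.255762;  D = +0.158645+0.200614i
Y_1^{m'}(θ=2.3405,φ=2.551) and Σ D·Y over m':
  (-0.1586+0.2006i)·(-0.2061-0.1382i)  (-0.9323+0.0000i)·(-0.3400+0.0000i)  (+0.1586+0.2006i)·(+0.2061-0.1382i)
Y_1^0(R⁻¹ n̂) = +0.437827+0.000000i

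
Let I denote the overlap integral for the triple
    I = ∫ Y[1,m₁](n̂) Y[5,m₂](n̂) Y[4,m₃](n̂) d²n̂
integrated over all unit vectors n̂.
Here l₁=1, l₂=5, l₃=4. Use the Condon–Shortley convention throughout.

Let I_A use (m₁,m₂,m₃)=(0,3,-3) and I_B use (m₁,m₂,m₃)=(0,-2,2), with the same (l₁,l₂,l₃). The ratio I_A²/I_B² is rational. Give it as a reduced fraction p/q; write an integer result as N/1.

16/21

Shared (l₁,l₂,l₃)=(1,5,4): N and (l;000)² cancel in I_A²/I_B².
A: Δ = 2!·0!·8!/11! = 1/495; Racah Σ t=1..1: t=1:−1/5040 = -1/5040; ⇒ 3j(1 5 4; 0 3 -3)² = 16/495, sgn +1
B: Δ = 2!·0!·8!/11! = 1/495; Racah Σ t=1..1: t=1:−1/1440 = -1/1440; ⇒ 3j(1 5 4; 0 -2 2)² = 7/165, sgn -1
I_A²/I_B² = (16/495)/(7/165) = 16/21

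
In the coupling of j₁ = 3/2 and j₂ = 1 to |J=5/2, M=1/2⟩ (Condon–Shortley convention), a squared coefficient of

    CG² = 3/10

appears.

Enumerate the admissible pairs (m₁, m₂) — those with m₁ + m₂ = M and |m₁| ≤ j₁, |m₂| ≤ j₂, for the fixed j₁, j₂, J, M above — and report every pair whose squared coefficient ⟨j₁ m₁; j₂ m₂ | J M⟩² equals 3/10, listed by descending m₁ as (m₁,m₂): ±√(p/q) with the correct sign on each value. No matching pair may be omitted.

Admissible pairs with m₁+m₂ = M = 1/2: (-1/2,1), (1/2,0), (3/2,-1)
  (m₁,m₂)=(3/2,-1): CG² = 1/10, CG = +√(1/10)
  (m₁,m₂)=(1/2,0): CG² = 3/5, CG = +√(3/5)
  (m₁,m₂)=(-1/2,1): CG² = 3/10, CG = +√(3/10)   ← matches the target
Pairs with CG² = 3/10: (-1/2,1): +√(3/10)

(-1/2,1): +√(3/10)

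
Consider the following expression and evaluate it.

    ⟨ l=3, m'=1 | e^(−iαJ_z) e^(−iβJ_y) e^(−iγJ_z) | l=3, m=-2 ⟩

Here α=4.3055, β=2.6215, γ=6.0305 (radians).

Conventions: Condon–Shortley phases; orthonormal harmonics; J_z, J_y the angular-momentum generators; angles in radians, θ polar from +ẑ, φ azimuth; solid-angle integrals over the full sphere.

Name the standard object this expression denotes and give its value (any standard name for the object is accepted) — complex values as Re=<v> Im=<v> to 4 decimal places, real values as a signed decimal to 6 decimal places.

This is a Wigner D-matrix element — the rotation-matrix element ⟨l m'| R(α,β,γ) |l m⟩ in the angular-momentum basis.
D^3_{1,-2}(4.3055,2.6215,6.0305) = e^{-i·1·4.3055}·d^3_{1,-2}(2.6215)·e^{-i·-2·6.0305}. Compute d first:
With c≡cos(β/2)=0.257125 and s≡sin(β/2)=0.966378, N=[24·2·1·120]^{1/2}=75.894664
Admissible k: 0..1 (factorial args all ≥0)
  k=0: (−1)^3·75.8947/(12)·0.2571^3·0.9664^3 = -0.097030
  k=1: (−1)^4·75.8947/(24)·0.2571^1·0.9664^5 = +0.685299
d^3_{1,-2}(2.6215) = -0.097030 +0.685299 = +0.588269
Attach z-rotation phases: D = e^{-i(1)(4.3055)}·(+0.588269)·e^{-i(-2)(6.0305)} = +0.057840+0.585419i

Wigner D-matrix element, Re=0.0578 Im=0.5854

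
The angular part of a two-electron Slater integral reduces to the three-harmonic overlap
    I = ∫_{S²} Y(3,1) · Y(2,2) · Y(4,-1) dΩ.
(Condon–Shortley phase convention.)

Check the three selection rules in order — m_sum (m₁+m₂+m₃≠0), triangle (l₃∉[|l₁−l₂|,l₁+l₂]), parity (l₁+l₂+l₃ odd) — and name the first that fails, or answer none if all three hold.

azimuthal sum: 1 + 2 − 1 = 2  ✗
1 ≤ 4 ≤ 5 (triangle on l)
L = 3 + 2 + 4 = 9 (odd)

m_sum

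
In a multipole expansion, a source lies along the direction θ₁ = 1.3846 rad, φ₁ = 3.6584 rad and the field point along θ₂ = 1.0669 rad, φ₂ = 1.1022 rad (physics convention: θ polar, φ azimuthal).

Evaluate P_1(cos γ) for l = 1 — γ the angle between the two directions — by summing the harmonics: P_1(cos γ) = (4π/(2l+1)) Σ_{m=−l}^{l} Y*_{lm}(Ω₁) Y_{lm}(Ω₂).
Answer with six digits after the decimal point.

Term-by-term m-sum for l=1 (normalisation 4π/3 = 4.188790):
  m=-1: Y*=-0.29518 - 0.16776j  Y=0.13664 - 0.26994j  product -0.08562 + 0.05676j
  m=+0: Y*=0.09045 + 0.00000j  Y=0.23592 + 0.00000j  product 0.02134 + 0.00000j
  m=+1: Y*=0.29518 - 0.16776j  Y=-0.13664 - 0.26994j  product -0.08562 - 0.05676j
Accumulated sum -0.14990 + 0.00000j; after 4π/(2l+1) scaling, -0.62790 + 0.00000j ⇒ P_1 = -0.627898

-0.627898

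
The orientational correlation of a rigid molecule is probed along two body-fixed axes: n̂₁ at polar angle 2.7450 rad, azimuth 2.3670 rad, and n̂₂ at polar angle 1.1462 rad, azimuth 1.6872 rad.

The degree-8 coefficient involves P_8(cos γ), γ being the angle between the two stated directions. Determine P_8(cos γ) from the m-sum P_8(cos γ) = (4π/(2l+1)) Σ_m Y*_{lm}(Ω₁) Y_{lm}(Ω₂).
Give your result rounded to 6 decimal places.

Addition theorem: P_8(cos γ) = (4π/17) Σ_m Y*_{lm}(Ω₁) Y_{lm}(Ω₂), m = −8…8:
  [-8]  conj(Y_{8,-8})(Ω₁) = +0.000255+0.000022i ; Y_{8,-8}(Ω₂) = +0.146205-0.196546i ; Δ = +0.000042-0.000047i
  [-7]  conj(Y_{8,-7})(Ω₁) = +0.001590+0.001851i ; Y_{8,-7}(Ω₂) = +0.322319+0.303886i ; Δ = -0.000050+0.001080i
  [-6]  conj(Y_{8,-6})(Ω₁) = -0.000953+0.014677i ; Y_{8,-6}(Ω₂) = -0.255038+0.214128i ; Δ = -0.002900-0.003947i
  [-5]  conj(Y_{8,-5})(Ω₁) = -0.046864+0.042055i ; Y_{8,-5}(Ω₂) = +0.052565+0.079878i ; Δ = -0.005823-0.001533i
  [-4]  conj(Y_{8,-4})(Ω₁) = -0.195108-0.008438i ; Y_{8,-4}(Ω₂) = -0.320989+0.161285i ; Δ = +0.063988-0.028759i
  [-3]  conj(Y_{8,-3})(Ω₁) = -0.289256-0.308645i ; Y_{8,-3}(Ω₂) = -0.026933-0.073963i ; Δ = -0.015038+0.029707i
  [-2]  conj(Y_{8,-2})(Ω₁) = +0.012097-0.559658i ; Y_{8,-2}(Ω₂) = -0.307700+0.072958i ; Δ = +0.037109+0.173089i
  [-1]  conj(Y_{8,-1})(Ω₁) = +0.163188-0.159699i ; Y_{8,-1}(Ω₂) = -0.016815-0.143804i ; Δ = -0.025709-0.020782i
  [+0]  conj(Y_{8,0})(Ω₁) = -0.423450-0.000000i ; Y_{8,0}(Ω₂) = -0.296380+0.000000i ; Δ = +0.125502+0.000000i
  [+1]  conj(Y_{8,1})(Ω₁) = -0.163188-0.159699i ; Y_{8,1}(Ω₂) = +0.016815-0.143804i ; Δ = -0.025709+0.020782i
  [+2]  conj(Y_{8,2})(Ω₁) = +0.012097+0.559658i ; Y_{8,2}(Ω₂) = -0.307700-0.072958i ; Δ = +0.037109-0.173089i
  [+3]  conj(Y_{8,3})(Ω₁) = +0.289256-0.308645i ; Y_{8,3}(Ω₂) = +0.026933-0.073963i ; Δ = -0.015038-0.029707i
  [+4]  conj(Y_{8,4})(Ω₁) = -0.195108+0.008438i ; Y_{8,4}(Ω₂) = -0.320989-0.161285i ; Δ = +0.063988+0.028759i
  [+5]  conj(Y_{8,5})(Ω₁) = +0.046864+0.042055i ; Y_{8,5}(Ω₂) = -0.052565+0.079878i ; Δ = -0.005823+0.001533i
  [+6]  conj(Y_{8,6})(Ω₁) = -0.000953-0.014677i ; Y_{8,6}(Ω₂) = -0.255038-0.214128i ; Δ = -0.002900+0.003947i
  [+7]  conj(Y_{8,7})(Ω₁) = -0.001590+0.001851i ; Y_{8,7}(Ω₂) = -0.322319+0.303886i ; Δ = -0.000050-0.001080i
  [+8]  conj(Y_{8,8})(Ω₁) = +0.000255-0.000022i ; Y_{8,8}(Ω₂) = +0.146205+0.196546i ; Δ = +0.000042+0.000047i
Accumulated sum +0.228741-0.000000i; after 4π/(2l+1) scaling, +0.169085-0.000000i ⇒ P_8 = 0.169085

0.169085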